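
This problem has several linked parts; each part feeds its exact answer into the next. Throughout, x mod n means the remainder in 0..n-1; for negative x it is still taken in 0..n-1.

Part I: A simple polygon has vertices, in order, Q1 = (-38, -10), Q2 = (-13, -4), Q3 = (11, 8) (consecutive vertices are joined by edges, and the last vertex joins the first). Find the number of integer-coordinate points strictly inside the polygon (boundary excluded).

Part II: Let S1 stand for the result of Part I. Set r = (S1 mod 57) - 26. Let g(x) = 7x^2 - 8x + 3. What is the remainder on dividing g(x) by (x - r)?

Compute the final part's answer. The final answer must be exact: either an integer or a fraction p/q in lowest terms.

938

Part I: cross terms: (-38*-4 - -13*-10)=22, (-13*8 - 11*-4)=-60, (11*-10 - -38*8)=194; twice the area = |156| = 156; area = 78; boundary points = 1 + 12 + 1 = 14; strictly interior points = area - boundary/2 + 1 = 72; answer 72
Part II: S1 = 72; r = -11; remainder = value at the root: 7*(-11)^2 - 8*(-11)^1 + 3 = (847) + (88) + (3) = 938; answer 938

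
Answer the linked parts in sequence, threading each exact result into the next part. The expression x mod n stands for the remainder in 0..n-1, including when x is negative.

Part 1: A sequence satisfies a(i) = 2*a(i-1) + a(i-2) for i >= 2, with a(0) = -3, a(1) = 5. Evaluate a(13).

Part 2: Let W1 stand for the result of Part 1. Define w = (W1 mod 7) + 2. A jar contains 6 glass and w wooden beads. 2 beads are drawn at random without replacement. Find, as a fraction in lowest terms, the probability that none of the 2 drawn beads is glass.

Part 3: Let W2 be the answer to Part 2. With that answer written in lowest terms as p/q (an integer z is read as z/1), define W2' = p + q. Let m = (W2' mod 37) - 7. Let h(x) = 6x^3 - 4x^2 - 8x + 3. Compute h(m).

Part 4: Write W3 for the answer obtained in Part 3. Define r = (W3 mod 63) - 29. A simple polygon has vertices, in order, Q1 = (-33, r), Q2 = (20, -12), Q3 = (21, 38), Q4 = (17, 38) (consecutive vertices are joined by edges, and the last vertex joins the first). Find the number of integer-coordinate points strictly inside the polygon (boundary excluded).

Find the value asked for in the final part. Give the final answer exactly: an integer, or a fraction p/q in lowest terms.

1379

Part 1: a(2) = 2*(5) + 1*(-3) = 7; iterating: a(2)=7, a(3)=19, a(4)=45, a(5)=109, a(6)=263, a(7)=635, a(8)=1533, a(9)=3701, a(10)=8935, a(11)=21571, a(12)=52077, a(13)=125725; answer 125725
Part 2: W1 = 125725; w = 7; total draws C(13,2) = 78; favorable C(7,2) = 21; P = 7/26; answer 7/26
Part 3: W2 = 7/26; threaded value p + q = 33; m = 26; 6*(26)^3 - 4*(26)^2 - 8*(26)^1 + 3 = (105456) + (-2704) + (-208) + (3) = 102547; answer 102547
Part 4: W3 = 102547; r = 17; cross terms: (-33*-12 - 20*17)=56, (20*38 - 21*-12)=1012, (21*38 - 17*38)=152, (17*17 - -33*38)=1543; twice the area = |2763| = 2763; area = 2763/2; boundary points = 1 + 1 + 4 + 1 = 7; strictly interior points = area - boundary/2 + 1 = 1379; answer 1379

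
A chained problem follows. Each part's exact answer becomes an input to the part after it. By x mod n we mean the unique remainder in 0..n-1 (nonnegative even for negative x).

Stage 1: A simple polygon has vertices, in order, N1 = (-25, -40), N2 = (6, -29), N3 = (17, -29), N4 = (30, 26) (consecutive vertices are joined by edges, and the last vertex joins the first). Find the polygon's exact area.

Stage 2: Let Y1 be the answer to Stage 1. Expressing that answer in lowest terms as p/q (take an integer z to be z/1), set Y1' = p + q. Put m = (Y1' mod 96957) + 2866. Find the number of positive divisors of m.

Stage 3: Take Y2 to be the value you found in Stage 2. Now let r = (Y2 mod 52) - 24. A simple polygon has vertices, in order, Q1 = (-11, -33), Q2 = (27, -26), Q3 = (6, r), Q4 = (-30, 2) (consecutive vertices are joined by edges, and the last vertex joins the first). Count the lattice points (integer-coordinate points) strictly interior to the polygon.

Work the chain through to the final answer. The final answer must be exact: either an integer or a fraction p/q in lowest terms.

Stage 1: cross terms: (-25*-29 - 6*-40)=965, (6*-29 - 17*-29)=319, (17*26 - 30*-29)=1312, (30*-40 - -25*26)=-550; twice the area = |2046| = 2046; area = 1023; answer 1023
Stage 2: Y1 = 1023; threaded value p + q = 1024; m = 3890; 3890 = 2 * 5 * 389; number of divisors = (1+1) * (1+1) * (1+1) = 8; answer 8
Stage 3: Y2 = 8; r = -16; cross terms: (-11*-26 - 27*-33)=1177, (27*-16 - 6*-26)=-276, (6*2 - -30*-16)=-468, (-30*-33 - -11*2)=1012; twice the area = |1445| = 1445; area = 1445/2; boundary points = 1 + 1 + 18 + 1 = 21; strictly interior points = area - boundary/2 + 1 = 713; answer 713

713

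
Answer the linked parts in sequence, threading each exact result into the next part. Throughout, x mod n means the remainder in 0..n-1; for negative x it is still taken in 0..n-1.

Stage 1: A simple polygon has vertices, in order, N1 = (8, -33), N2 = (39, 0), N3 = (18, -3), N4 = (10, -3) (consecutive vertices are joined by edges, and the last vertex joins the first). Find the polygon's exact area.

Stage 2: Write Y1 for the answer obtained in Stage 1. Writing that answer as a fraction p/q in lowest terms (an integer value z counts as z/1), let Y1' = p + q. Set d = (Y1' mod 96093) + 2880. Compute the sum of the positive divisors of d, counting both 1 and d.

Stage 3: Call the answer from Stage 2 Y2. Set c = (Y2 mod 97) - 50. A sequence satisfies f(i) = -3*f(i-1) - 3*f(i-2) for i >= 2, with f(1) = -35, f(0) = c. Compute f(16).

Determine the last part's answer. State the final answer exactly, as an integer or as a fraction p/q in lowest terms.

833247

Stage 1: cross terms: (8*0 - 39*-33)=1287, (39*-3 - 18*0)=-117, (18*-3 - 10*-3)=-24, (10*-33 - 8*-3)=-306; twice the area = |840| = 840; area = 420; answer 420
Stage 2: Y1 = 420; threaded value p + q = 421; d = 3301; 3301 is prime, so its only divisors are 1 and 3301; sigma = 1 + 3301 = 3302; answer 3302
Stage 3: Y2 = 3302; c = -46; f(2) = -3*(-35) - 3*(-46) = 243; iterating: f(2)=243, f(3)=-624, f(4)=1143, f(5)=-1557, f(6)=1242, f(7)=945, f(8)=-6561, f(9)=16848, f(10)=-30861, f(11)=42039, f(12)=-33534, f(13)=-25515, f(14)=177147, f(15)=-454896, f(16)=833247; answer 833247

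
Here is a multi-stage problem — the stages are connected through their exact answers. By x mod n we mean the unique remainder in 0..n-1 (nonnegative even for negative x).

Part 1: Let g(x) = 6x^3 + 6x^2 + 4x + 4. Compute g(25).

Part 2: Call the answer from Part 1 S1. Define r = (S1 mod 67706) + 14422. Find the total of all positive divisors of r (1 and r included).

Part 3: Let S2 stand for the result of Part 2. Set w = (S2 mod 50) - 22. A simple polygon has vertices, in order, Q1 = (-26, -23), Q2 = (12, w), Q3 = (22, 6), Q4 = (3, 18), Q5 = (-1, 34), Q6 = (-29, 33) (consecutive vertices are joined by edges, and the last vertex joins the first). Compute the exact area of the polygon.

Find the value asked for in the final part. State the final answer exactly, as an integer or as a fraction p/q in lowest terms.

Part 1: 6*(25)^3 + 6*(25)^2 + 4*(25)^1 + 4 = (93750) + (3750) + (100) + (4) = 97604; answer 97604
Part 2: S1 = 97604; r = 44320; 44320 = 2^5 * 5 * 277; sigma = (1 + 2 + 4 + 8 + 16 + 32) * (1 + 5) * (1 + 277) = 63 * 6 * 278 = 105084; answer 105084
Part 3: S2 = 105084; w = 12; cross terms: (-26*12 - 12*-23)=-36, (12*6 - 22*12)=-192, (22*18 - 3*6)=378, (3*34 - -1*18)=120, (-1*33 - -29*34)=953, (-29*-23 - -26*33)=1525; twice the area = |2748| = 2748; area = 1374; answer 1374

1374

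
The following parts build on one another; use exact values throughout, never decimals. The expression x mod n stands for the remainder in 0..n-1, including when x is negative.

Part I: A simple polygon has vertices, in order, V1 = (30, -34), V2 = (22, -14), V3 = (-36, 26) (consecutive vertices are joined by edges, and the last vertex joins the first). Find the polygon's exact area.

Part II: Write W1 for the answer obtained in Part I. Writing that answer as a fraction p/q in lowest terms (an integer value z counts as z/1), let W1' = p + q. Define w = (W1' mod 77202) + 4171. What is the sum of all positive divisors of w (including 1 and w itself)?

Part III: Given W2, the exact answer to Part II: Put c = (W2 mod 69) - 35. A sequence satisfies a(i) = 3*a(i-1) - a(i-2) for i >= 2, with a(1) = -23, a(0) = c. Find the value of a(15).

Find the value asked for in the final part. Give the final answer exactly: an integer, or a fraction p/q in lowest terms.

-28989061

Part I: cross terms: (30*-14 - 22*-34)=328, (22*26 - -36*-14)=68, (-36*-34 - 30*26)=444; twice the area = |840| = 840; area = 420; answer 420
Part II: W1 = 420; threaded value p + q = 421; w = 4592; 4592 = 2^4 * 7 * 41; sigma = (1 + 2 + 4 + 8 + 16) * (1 + 7) * (1 + 41) = 31 * 8 * 42 = 10416; answer 10416
Part III: W2 = 10416; c = 31; a(2) = 3*(-23) - 1*(31) = -100; iterating: a(2)=-100, a(3)=-277, a(4)=-731, a(5)=-1916, a(6)=-5017, a(7)=-13135, a(8)=-34388, a(9)=-90029, a(10)=-235699, a(11)=-617068, a(12)=-1615505, a(13)=-4229447, a(14)=-11072836, a(15)=-28989061; answer -28989061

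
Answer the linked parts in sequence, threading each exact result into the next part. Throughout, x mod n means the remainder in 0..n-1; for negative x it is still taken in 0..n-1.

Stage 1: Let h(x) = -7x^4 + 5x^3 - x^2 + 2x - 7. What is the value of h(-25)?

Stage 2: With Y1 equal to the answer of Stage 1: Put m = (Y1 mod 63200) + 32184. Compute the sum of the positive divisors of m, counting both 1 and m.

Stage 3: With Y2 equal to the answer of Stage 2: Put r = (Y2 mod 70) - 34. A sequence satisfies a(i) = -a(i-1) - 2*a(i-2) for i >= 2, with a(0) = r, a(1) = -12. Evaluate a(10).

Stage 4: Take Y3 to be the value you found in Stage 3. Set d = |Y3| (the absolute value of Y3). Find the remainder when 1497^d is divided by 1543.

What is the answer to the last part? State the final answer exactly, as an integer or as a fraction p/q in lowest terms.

Stage 1: -7*(-25)^4 + 5*(-25)^3 - 1*(-25)^2 + 2*(-25)^1 - 7 = (-2734375) + (-78125) + (-625) + (-50) + (-7) = -2813182; answer -2813182
Stage 2: Y1 = -2813182; m = 63002; 63002 = 2 * 17^2 * 109; sigma = (1 + 2) * (1 + 17 + 289) * (1 + 109) = 3 * 307 * 110 = 101310; answer 101310
Stage 3: Y2 = 101310; r = -14; a(2) = -1*(-12) - 2*(-14) = 40; iterating: a(2)=40, a(3)=-16, a(4)=-64, a(5)=96, a(6)=32, a(7)=-224, a(8)=160, a(9)=288, a(10)=-608; answer -608
Stage 4: Y3 = -608; d = 608; squarings mod 1543: 1497^1=1497, 1497^2=573, 1497^4=1213, 1497^8=890, 1497^16=541, 1497^32=1054, 1497^64=1499, 1497^128=393, 1497^256=149, 1497^512=599; 1497^608 = 1497^32 * 1497^64 * 1497^512 = 948 (mod 1543); answer 948

948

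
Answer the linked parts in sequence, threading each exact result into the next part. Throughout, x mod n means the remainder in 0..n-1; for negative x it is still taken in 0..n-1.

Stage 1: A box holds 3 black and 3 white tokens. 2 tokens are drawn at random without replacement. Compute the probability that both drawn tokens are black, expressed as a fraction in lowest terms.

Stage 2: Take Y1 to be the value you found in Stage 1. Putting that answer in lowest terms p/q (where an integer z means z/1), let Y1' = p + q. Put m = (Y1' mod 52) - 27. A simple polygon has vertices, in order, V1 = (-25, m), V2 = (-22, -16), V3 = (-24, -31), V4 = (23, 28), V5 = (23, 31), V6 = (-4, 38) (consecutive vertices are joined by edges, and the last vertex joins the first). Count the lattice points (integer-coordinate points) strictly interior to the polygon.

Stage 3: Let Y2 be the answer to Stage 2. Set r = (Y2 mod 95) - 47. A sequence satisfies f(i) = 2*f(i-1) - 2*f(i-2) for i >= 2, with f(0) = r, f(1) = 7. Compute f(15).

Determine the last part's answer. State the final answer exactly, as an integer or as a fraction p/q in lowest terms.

Stage 1: total draws C(6,2) = 15; favorable C(3,2) = 3; P = 1/5; answer 1/5
Stage 2: Y1 = 1/5; threaded value p + q = 6; m = -21; cross terms: (-25*-16 - -22*-21)=-62, (-22*-31 - -24*-16)=298, (-24*28 - 23*-31)=41, (23*31 - 23*28)=69, (23*38 - -4*31)=998, (-4*-21 - -25*38)=1034; twice the area = |2378| = 2378; area = 1189; boundary points = 1 + 1 + 1 + 3 + 1 + 1 = 8; strictly interior points = area - boundary/2 + 1 = 1186; answer 1186
Stage 3: Y2 = 1186; r = -1; f(2) = 2*(7) - 2*(-1) = 16; iterating: f(2)=16, f(3)=18, f(4)=4, f(5)=-28, f(6)=-64, f(7)=-72, f(8)=-16, f(9)=112, f(10)=256, f(11)=288, f(12)=64, f(13)=-448, f(14)=-1024, f(15)=-1152; answer -1152

-1152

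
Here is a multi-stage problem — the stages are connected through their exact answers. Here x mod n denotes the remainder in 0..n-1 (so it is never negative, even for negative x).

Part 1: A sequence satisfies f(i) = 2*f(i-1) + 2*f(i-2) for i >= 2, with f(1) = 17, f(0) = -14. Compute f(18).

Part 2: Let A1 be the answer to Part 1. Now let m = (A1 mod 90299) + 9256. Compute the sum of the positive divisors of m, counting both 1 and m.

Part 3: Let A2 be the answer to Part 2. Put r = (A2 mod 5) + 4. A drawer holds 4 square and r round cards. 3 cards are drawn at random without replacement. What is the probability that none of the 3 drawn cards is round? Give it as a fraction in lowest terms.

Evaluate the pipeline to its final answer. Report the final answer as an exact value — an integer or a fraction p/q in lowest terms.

Part 1: f(2) = 2*(17) + 2*(-14) = 6; iterating: f(2)=6, f(3)=46, f(4)=104, f(5)=300, f(6)=808, f(7)=2216, f(8)=6048, f(9)=16528, f(10)=45152, f(11)=123360, f(12)=337024, f(13)=920768, f(14)=2515584, f(15)=6872704, f(16)=18776576, f(17)=51298560, f(18)=140150272; answer 140150272
Part 2: A1 = 140150272; m = 15480; 15480 = 2^3 * 3^2 * 5 * 43; sigma = (1 + 2 + 4 + 8) * (1 + 3 + 9) * (1 + 5) * (1 + 43) = 15 * 13 * 6 * 44 = 51480; answer 51480
Part 3: A2 = 51480; r = 4; total draws C(8,3) = 56; favorable C(4,3) = 4; P = 1/14; answer 1/14

1/14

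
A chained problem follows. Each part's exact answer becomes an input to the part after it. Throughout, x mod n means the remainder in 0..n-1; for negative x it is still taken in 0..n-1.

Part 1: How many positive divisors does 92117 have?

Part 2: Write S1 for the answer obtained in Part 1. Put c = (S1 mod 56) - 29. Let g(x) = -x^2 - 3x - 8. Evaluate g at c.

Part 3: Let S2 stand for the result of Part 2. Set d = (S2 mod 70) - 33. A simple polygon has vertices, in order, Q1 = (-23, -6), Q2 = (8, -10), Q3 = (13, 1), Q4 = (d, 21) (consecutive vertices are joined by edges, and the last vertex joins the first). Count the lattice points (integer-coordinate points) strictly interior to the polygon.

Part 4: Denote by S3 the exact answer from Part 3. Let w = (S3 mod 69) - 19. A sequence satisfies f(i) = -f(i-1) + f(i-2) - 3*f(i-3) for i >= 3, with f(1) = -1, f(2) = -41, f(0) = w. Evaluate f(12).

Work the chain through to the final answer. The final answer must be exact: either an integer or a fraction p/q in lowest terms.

Part 1: 92117 = 251 * 367; number of divisors = (1+1) * (1+1) = 4; answer 4
Part 2: S1 = 4; c = -25; -1*(-25)^2 - 3*(-25)^1 - 8 = (-625) + (75) + (-8) = -558; answer -558
Part 3: S2 = -558; d = -31; cross terms: (-23*-10 - 8*-6)=278, (8*1 - 13*-10)=138, (13*21 - -31*1)=304, (-31*-6 - -23*21)=669; twice the area = |1389| = 1389; area = 1389/2; boundary points = 1 + 1 + 4 + 1 = 7; strictly interior points = area - boundary/2 + 1 = 692; answer 692
Part 4: S3 = 692; w = -17; f(3) = -1*(-41) + 1*(-1) - 3*(-17) = 91; iterating: f(3)=91, f(4)=-129, f(5)=343, f(6)=-745, f(7)=1475, f(8)=-3249, f(9)=6959, f(10)=-14633, f(11)=31339, f(12)=-66849; answer -66849

-66849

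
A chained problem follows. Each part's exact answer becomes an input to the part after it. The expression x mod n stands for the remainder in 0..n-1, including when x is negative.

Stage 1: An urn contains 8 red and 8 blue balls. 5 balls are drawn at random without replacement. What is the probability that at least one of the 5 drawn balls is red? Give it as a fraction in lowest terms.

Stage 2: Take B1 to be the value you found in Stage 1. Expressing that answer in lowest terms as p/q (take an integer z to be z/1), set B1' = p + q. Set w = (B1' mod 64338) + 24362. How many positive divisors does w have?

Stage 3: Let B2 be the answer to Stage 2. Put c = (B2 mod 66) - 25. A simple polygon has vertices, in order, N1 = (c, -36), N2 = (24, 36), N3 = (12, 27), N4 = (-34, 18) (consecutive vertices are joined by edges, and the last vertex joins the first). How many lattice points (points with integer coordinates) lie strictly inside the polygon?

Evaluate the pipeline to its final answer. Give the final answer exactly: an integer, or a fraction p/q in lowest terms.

Stage 1: total draws C(16,5) = 4368; complement C(8,5) = 56; favorable 4368 - 56 = 4312; P = 77/78; answer 77/78
Stage 2: B1 = 77/78; threaded value p + q = 155; w = 24517; 24517 is prime, so its only divisors are 1 and 24517; count = 2; answer 2
Stage 3: B2 = 2; c = -23; cross terms: (-23*36 - 24*-36)=36, (24*27 - 12*36)=216, (12*18 - -34*27)=1134, (-34*-36 - -23*18)=1638; twice the area = |3024| = 3024; area = 1512; boundary points = 1 + 3 + 1 + 1 = 6; strictly interior points = area - boundary/2 + 1 = 1510; answer 1510

1510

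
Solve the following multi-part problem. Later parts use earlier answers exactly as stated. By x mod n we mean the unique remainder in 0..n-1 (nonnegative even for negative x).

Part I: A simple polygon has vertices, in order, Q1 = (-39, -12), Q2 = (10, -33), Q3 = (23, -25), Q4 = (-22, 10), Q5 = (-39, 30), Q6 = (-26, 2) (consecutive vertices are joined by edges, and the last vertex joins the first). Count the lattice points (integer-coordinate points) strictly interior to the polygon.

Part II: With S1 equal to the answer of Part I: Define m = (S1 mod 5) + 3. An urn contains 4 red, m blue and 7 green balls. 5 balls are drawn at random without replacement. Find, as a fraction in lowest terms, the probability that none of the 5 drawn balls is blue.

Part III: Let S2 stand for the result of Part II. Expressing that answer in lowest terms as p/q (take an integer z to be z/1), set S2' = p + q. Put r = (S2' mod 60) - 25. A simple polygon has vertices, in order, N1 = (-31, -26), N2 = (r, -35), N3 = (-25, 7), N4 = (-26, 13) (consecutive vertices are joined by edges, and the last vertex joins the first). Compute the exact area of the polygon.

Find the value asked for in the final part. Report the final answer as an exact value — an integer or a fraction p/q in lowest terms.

Part I: cross terms: (-39*-33 - 10*-12)=1407, (10*-25 - 23*-33)=509, (23*10 - -22*-25)=-320, (-22*30 - -39*10)=-270, (-39*2 - -26*30)=702, (-26*-12 - -39*2)=390; twice the area = |2418| = 2418; area = 1209; boundary points = 7 + 1 + 5 + 1 + 1 + 1 = 16; strictly interior points = area - boundary/2 + 1 = 1202; answer 1202
Part II: S1 = 1202; m = 5; total draws C(16,5) = 4368; favorable C(11,5) = 462; P = 11/104; answer 11/104
Part III: S2 = 11/104; threaded value p + q = 115; r = 30; cross terms: (-31*-35 - 30*-26)=1865, (30*7 - -25*-35)=-665, (-25*13 - -26*7)=-143, (-26*-26 - -31*13)=1079; twice the area = |2136| = 2136; area = 1068; answer 1068

1068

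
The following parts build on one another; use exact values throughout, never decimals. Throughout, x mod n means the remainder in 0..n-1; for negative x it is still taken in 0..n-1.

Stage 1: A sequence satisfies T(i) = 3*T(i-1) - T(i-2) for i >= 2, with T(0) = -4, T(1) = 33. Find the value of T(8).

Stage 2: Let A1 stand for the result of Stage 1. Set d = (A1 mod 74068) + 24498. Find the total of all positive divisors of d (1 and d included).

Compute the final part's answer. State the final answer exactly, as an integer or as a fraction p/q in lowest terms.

61680

Stage 1: T(2) = 3*(33) - 1*(-4) = 103; iterating: T(2)=103, T(3)=276, T(4)=725, T(5)=1899, T(6)=4972, T(7)=13017, T(8)=34079; answer 34079
Stage 2: A1 = 34079; d = 58577; 58577 = 19 * 3083; sigma = (1 + 19) * (1 + 3083) = 20 * 3084 = 61680; answer 61680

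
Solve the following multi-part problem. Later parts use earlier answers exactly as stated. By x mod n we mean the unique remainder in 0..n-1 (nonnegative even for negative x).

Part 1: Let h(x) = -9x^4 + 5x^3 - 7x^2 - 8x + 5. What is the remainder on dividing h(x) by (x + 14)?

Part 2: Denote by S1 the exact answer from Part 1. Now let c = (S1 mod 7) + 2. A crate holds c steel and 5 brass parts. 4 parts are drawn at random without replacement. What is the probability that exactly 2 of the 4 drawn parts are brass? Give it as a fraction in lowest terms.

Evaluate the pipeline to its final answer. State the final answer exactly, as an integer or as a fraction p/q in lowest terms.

Part 1: remainder = value at the root: -9*(-14)^4 + 5*(-14)^3 - 7*(-14)^2 - 8*(-14)^1 + 5 = (-345744) + (-13720) + (-1372) + (112) + (5) = -360719; answer -360719
Part 2: S1 = -360719; c = 7; total draws C(12,4) = 495; favorable C(5,2)*C(7,2) = 210; P = 14/33; answer 14/33

14/33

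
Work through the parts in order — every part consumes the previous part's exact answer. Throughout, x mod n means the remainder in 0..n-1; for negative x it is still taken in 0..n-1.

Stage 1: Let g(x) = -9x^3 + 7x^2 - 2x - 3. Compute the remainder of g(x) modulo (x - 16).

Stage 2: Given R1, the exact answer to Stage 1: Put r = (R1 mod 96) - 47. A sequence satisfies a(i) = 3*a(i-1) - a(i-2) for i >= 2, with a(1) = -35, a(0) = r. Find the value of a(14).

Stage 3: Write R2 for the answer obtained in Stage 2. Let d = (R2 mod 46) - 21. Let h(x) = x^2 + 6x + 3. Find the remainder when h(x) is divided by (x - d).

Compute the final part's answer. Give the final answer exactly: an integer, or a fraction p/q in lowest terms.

Stage 1: remainder = value at the root: -9*(16)^3 + 7*(16)^2 - 2*(16)^1 - 3 = (-36864) + (1792) + (-32) + (-3) = -35107; answer -35107
Stage 2: R1 = -35107; r = -18; a(2) = 3*(-35) - 1*(-18) = -87; iterating: a(2)=-87, a(3)=-226, a(4)=-591, a(5)=-1547, a(6)=-4050, a(7)=-10603, a(8)=-27759, a(9)=-72674, a(10)=-190263, a(11)=-498115, a(12)=-1304082, a(13)=-3414131, a(14)=-8938311; answer -8938311
Stage 3: R2 = -8938311; d = 20; remainder = value at the root: 1*(20)^2 + 6*(20)^1 + 3 = (400) + (120) + (3) = 523; answer 523

523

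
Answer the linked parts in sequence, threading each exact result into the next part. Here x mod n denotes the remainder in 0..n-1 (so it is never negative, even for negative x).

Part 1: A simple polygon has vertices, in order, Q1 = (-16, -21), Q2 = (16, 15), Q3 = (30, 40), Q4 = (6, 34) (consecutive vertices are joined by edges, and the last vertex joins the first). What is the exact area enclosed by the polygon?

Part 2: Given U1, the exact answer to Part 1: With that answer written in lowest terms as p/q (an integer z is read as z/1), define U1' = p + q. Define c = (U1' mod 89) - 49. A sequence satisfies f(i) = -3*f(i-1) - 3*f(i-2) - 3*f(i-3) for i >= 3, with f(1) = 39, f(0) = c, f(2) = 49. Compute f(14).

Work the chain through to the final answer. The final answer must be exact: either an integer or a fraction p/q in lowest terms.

1027485

Part 1: cross terms: (-16*15 - 16*-21)=96, (16*40 - 30*15)=190, (30*34 - 6*40)=780, (6*-21 - -16*34)=418; twice the area = |1484| = 1484; area = 742; answer 742
Part 2: U1 = 742; threaded value p + q = 743; c = -18; f(3) = -3*(49) - 3*(39) - 3*(-18) = -210; iterating: f(3)=-210, f(4)=366, f(5)=-615, f(6)=1377, f(7)=-3384, f(8)=7866, f(9)=-17577, f(10)=39285, f(11)=-88722, f(12)=201042, f(13)=-454815, f(14)=1027485; answer 1027485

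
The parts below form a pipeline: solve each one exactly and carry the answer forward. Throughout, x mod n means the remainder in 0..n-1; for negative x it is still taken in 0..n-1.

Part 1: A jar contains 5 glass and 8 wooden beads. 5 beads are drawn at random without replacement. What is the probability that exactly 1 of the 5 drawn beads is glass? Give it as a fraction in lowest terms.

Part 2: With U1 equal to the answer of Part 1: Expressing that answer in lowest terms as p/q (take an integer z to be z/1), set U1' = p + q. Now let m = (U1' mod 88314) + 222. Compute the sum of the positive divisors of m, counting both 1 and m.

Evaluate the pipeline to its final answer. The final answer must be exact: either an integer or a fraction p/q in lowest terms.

Part 1: total draws C(13,5) = 1287; favorable C(5,1)*C(8,4) = 350; P = 350/1287; answer 350/1287
Part 2: U1 = 350/1287; threaded value p + q = 1637; m = 1859; 1859 = 11 * 13^2; sigma = (1 + 11) * (1 + 13 + 169) = 12 * 183 = 2196; answer 2196

2196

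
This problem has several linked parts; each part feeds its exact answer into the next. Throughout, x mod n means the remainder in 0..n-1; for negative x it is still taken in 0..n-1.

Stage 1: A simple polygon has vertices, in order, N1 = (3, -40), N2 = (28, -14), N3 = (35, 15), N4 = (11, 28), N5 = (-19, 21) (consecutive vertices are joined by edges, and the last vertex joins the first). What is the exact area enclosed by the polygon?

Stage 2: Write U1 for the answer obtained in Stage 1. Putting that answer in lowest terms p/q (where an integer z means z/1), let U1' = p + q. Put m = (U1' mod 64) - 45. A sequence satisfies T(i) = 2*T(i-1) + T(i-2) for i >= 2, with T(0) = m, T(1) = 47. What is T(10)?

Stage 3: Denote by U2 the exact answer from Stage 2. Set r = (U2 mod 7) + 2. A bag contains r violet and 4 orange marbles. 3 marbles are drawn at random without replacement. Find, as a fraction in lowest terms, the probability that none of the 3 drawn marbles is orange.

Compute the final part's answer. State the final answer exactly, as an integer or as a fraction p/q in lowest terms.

Stage 1: cross terms: (3*-14 - 28*-40)=1078, (28*15 - 35*-14)=910, (35*28 - 11*15)=815, (11*21 - -19*28)=763, (-19*-40 - 3*21)=697; twice the area = |4263| = 4263; area = 4263/2; answer 4263/2
Stage 2: U1 = 4263/2; threaded value p + q = 4265; m = -4; T(2) = 2*(47) + 1*(-4) = 90; iterating: T(2)=90, T(3)=227, T(4)=544, T(5)=1315, T(6)=3174, T(7)=7663, T(8)=18500, T(9)=44663, T(10)=107826; answer 107826
Stage 3: U2 = 107826; r = 7; total draws C(11,3) = 165; favorable C(7,3) = 35; P = 7/33; answer 7/33

7/33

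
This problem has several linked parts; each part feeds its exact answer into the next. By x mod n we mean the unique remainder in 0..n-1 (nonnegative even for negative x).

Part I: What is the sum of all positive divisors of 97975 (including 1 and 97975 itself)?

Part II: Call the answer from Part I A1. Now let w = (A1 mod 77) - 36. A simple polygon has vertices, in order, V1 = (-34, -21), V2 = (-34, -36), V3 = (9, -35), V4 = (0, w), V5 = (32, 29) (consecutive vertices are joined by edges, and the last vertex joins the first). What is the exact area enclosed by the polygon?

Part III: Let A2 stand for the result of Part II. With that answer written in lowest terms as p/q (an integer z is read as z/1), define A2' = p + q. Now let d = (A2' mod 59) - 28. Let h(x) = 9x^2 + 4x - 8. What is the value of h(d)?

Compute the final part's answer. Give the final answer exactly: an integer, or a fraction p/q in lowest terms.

3877

Part I: 97975 = 5^2 * 3919; sigma = (1 + 5 + 25) * (1 + 3919) = 31 * 3920 = 121520; answer 121520
Part II: A1 = 121520; w = -22; cross terms: (-34*-36 - -34*-21)=510, (-34*-35 - 9*-36)=1514, (9*-22 - 0*-35)=-198, (0*29 - 32*-22)=704, (32*-21 - -34*29)=314; twice the area = |2844| = 2844; area = 1422; answer 1422
Part III: A2 = 1422; threaded value p + q = 1423; d = -21; 9*(-21)^2 + 4*(-21)^1 - 8 = (3969) + (-84) + (-8) = 3877; answer 3877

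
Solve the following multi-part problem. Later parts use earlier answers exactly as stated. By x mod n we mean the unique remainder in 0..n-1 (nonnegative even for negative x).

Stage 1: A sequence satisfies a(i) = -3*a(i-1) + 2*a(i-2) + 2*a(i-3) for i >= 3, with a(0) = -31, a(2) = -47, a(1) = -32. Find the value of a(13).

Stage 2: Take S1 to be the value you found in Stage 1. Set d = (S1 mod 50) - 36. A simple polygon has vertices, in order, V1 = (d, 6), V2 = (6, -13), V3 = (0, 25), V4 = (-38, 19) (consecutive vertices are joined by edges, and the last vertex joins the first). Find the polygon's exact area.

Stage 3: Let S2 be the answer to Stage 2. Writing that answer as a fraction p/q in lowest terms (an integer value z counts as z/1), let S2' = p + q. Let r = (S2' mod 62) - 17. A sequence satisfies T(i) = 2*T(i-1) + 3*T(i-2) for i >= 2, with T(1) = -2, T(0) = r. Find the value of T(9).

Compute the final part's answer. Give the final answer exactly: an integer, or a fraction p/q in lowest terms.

Stage 1: a(3) = -3*(-47) + 2*(-32) + 2*(-31) = 15; iterating: a(3)=15, a(4)=-203, a(5)=545, a(6)=-2011, a(7)=6717, a(8)=-23083, a(9)=78661, a(10)=-268715, a(11)=917301, a(12)=-3132011, a(13)=10693205; answer 10693205
Stage 2: S1 = 10693205; d = -31; cross terms: (-31*-13 - 6*6)=367, (6*25 - 0*-13)=150, (0*19 - -38*25)=950, (-38*6 - -31*19)=361; twice the area = |1828| = 1828; area = 914; answer 914
Stage 3: S2 = 914; threaded value p + q = 915; r = 30; T(2) = 2*(-2) + 3*(30) = 86; iterating: T(2)=86, T(3)=166, T(4)=590, T(5)=1678, T(6)=5126, T(7)=15286, T(8)=45950, T(9)=137758; answer 137758

137758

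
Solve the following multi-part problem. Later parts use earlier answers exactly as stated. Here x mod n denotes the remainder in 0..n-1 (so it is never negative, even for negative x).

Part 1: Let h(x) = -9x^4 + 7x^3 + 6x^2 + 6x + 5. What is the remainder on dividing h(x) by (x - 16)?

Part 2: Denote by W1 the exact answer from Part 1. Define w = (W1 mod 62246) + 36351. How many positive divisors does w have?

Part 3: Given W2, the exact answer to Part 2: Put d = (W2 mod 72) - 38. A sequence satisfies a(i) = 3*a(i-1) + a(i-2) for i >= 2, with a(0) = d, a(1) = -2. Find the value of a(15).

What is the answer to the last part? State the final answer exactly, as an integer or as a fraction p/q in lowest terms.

17302330

Part 1: remainder = value at the root: -9*(16)^4 + 7*(16)^3 + 6*(16)^2 + 6*(16)^1 + 5 = (-589824) + (28672) + (1536) + (96) + (5) = -559515; answer -559515
Part 2: W1 = -559515; w = 37050; 37050 = 2 * 3 * 5^2 * 13 * 19; number of divisors = (1+1) * (1+1) * (2+1) * (1+1) * (1+1) = 48; answer 48
Part 3: W2 = 48; d = 10; a(2) = 3*(-2) + 1*(10) = 4; iterating: a(2)=4, a(3)=10, a(4)=34, a(5)=112, a(6)=370, a(7)=1222, a(8)=4036, a(9)=13330, a(10)=44026, a(11)=145408, a(12)=480250, a(13)=1586158, a(14)=5238724, a(15)=17302330; answer 17302330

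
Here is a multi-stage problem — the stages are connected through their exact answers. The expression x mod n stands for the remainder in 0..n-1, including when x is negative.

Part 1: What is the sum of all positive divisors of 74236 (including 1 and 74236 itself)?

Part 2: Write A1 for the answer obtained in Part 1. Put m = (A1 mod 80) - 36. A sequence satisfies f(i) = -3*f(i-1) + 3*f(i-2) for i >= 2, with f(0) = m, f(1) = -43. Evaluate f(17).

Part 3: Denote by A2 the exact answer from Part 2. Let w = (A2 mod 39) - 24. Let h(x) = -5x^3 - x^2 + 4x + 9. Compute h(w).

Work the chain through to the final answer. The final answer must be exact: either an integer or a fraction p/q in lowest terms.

Part 1: 74236 = 2^2 * 67 * 277; sigma = (1 + 2 + 4) * (1 + 67) * (1 + 277) = 7 * 68 * 278 = 132328; answer 132328
Part 2: A1 = 132328; m = -28; f(2) = -3*(-43) + 3*(-28) = 45; iterating: f(2)=45, f(3)=-264, f(4)=927, f(5)=-3573, f(6)=13500, f(7)=-51219, f(8)=194157, f(9)=-736128, f(10)=2790855, f(11)=-10580949, f(12)=40115412, f(13)=-152089083, f(14)=576613485, f(15)=-2186107704, f(16)=8288163567, f(17)=-31422813813; answer -31422813813
Part 3: A2 = -31422813813; w = -12; -5*(-12)^3 - 1*(-12)^2 + 4*(-12)^1 + 9 = (8640) + (-144) + (-48) + (9) = 8457; answer 8457

8457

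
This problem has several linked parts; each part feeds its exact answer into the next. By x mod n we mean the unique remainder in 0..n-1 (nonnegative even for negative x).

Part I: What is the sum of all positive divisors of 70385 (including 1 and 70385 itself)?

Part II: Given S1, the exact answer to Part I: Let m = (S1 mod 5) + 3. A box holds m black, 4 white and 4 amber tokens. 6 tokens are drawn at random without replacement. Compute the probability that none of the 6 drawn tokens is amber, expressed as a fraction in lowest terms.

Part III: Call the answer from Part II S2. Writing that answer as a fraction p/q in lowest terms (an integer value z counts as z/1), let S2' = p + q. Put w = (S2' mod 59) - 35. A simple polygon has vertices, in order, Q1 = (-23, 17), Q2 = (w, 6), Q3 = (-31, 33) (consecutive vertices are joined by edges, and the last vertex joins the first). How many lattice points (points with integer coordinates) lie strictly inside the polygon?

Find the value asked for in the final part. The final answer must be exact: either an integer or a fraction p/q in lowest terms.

122

Part I: 70385 = 5 * 7 * 2011; sigma = (1 + 5) * (1 + 7) * (1 + 2011) = 6 * 8 * 2012 = 96576; answer 96576
Part II: S1 = 96576; m = 4; total draws C(12,6) = 924; favorable C(8,6) = 28; P = 1/33; answer 1/33
Part III: S2 = 1/33; threaded value p + q = 34; w = -1; cross terms: (-23*6 - -1*17)=-121, (-1*33 - -31*6)=153, (-31*17 - -23*33)=232; twice the area = |264| = 264; area = 132; boundary points = 11 + 3 + 8 = 22; strictly interior points = area - boundary/2 + 1 = 122; answer 122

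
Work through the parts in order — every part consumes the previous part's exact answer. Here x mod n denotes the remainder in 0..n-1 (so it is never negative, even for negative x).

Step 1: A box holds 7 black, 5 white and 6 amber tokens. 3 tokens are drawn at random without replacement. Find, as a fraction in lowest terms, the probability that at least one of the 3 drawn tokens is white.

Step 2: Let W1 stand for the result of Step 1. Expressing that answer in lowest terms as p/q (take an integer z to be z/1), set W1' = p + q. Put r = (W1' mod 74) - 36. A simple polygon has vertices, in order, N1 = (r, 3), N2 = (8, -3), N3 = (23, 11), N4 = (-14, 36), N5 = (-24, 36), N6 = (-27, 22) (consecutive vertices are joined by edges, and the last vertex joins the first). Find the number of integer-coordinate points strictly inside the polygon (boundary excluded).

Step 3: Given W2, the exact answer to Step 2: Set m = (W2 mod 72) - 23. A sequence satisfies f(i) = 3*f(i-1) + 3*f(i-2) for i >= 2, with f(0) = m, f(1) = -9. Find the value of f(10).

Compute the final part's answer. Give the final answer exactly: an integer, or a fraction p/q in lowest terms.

Step 1: total draws C(18,3) = 816; complement C(13,3) = 286; favorable 816 - 286 = 530; P = 265/408; answer 265/408
Step 2: W1 = 265/408; threaded value p + q = 673; r = -29; cross terms: (-29*-3 - 8*3)=63, (8*11 - 23*-3)=157, (23*36 - -14*11)=982, (-14*36 - -24*36)=360, (-24*22 - -27*36)=444, (-27*3 - -29*22)=557; twice the area = |2563| = 2563; area = 2563/2; boundary points = 1 + 1 + 1 + 10 + 1 + 1 = 15; strictly interior points = area - boundary/2 + 1 = 1275; answer 1275
Step 3: W2 = 1275; m = 28; f(2) = 3*(-9) + 3*(28) = 57; iterating: f(2)=57, f(3)=144, f(4)=603, f(5)=2241, f(6)=8532, f(7)=32319, f(8)=122553, f(9)=464616, f(10)=1761507; answer 1761507

1761507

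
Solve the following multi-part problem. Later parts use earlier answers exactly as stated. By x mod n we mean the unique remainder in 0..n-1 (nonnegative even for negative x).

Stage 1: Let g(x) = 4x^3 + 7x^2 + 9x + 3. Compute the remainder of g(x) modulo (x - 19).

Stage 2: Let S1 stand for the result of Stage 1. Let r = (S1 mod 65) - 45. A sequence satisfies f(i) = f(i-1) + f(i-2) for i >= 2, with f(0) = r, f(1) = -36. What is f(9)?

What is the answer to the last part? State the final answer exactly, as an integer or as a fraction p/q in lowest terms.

Stage 1: remainder = value at the root: 4*(19)^3 + 7*(19)^2 + 9*(19)^1 + 3 = (27436) + (2527) + (171) + (3) = 30137; answer 30137
Stage 2: S1 = 30137; r = -3; f(2) = 1*(-36) + 1*(-3) = -39; iterating: f(2)=-39, f(3)=-75, f(4)=-114, f(5)=-189, f(6)=-303, f(7)=-492, f(8)=-795, f(9)=-1287; answer -1287

-1287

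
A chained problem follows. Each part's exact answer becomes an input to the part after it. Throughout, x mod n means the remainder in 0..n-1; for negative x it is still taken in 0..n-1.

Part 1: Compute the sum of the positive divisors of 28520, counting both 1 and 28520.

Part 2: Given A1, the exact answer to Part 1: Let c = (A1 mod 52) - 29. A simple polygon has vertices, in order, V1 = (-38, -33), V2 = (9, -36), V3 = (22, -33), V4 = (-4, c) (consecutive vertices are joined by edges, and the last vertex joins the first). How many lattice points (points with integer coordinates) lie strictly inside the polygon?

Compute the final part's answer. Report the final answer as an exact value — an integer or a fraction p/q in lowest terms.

Part 1: 28520 = 2^3 * 5 * 23 * 31; sigma = (1 + 2 + 4 + 8) * (1 + 5) * (1 + 23) * (1 + 31) = 15 * 6 * 24 * 32 = 69120; answer 69120
Part 2: A1 = 69120; c = -17; cross terms: (-38*-36 - 9*-33)=1665, (9*-33 - 22*-36)=495, (22*-17 - -4*-33)=-506, (-4*-33 - -38*-17)=-514; twice the area = |1140| = 1140; area = 570; boundary points = 1 + 1 + 2 + 2 = 6; strictly interior points = area - boundary/2 + 1 = 568; answer 568

568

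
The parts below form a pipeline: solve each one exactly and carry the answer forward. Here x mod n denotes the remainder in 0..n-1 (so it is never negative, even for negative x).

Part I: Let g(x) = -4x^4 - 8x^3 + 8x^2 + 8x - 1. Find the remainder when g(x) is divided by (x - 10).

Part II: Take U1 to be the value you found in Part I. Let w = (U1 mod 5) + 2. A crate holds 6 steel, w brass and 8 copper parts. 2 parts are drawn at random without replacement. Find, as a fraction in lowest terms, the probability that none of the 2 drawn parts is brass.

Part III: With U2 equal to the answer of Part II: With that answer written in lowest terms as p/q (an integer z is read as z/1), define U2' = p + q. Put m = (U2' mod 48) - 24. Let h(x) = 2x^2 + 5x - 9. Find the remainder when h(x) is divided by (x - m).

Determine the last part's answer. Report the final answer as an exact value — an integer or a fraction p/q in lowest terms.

654

Part I: remainder = value at the root: -4*(10)^4 - 8*(10)^3 + 8*(10)^2 + 8*(10)^1 - 1 = (-40000) + (-8000) + (800) + (80) + (-1) = -47121; answer -47121
Part II: U1 = -47121; w = 6; total draws C(20,2) = 190; favorable C(14,2) = 91; P = 91/190; answer 91/190
Part III: U2 = 91/190; threaded value p + q = 281; m = 17; remainder = value at the root: 2*(17)^2 + 5*(17)^1 - 9 = (578) + (85) + (-9) = 654; answer 654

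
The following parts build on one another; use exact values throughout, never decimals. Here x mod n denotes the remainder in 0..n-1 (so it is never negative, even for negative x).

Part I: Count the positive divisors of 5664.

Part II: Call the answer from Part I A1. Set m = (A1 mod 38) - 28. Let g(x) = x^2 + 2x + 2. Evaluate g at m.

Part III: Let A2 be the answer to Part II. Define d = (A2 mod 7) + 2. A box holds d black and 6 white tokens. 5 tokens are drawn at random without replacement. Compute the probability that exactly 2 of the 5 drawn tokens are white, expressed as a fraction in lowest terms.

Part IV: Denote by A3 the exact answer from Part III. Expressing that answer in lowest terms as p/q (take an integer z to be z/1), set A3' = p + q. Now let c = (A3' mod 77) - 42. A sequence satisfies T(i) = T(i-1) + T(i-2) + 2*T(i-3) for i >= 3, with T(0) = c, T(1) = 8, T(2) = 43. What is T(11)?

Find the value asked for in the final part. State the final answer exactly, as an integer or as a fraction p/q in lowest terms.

Part I: 5664 = 2^5 * 3 * 59; number of divisors = (5+1) * (1+1) * (1+1) = 24; answer 24
Part II: A1 = 24; m = -4; 1*(-4)^2 + 2*(-4)^1 + 2 = (16) + (-8) + (2) = 10; answer 10
Part III: A2 = 10; d = 5; total draws C(11,5) = 462; favorable C(6,2)*C(5,3) = 150; P = 25/77; answer 25/77
Part IV: A3 = 25/77; threaded value p + q = 102; c = -17; T(3) = 1*(43) + 1*(8) + 2*(-17) = 17; iterating: T(3)=17, T(4)=76, T(5)=179, T(6)=289, T(7)=620, T(8)=1267, T(9)=2465, T(10)=4972, T(11)=9971; answer 9971

9971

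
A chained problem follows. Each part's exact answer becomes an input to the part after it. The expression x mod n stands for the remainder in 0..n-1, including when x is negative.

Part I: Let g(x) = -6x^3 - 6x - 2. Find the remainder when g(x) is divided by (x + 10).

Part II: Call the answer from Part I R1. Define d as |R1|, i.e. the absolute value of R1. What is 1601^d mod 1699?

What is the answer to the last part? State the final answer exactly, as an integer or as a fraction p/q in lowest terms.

1295

Part I: remainder = value at the root: -6*(-10)^3 - 6*(-10)^1 - 2 = (6000) + (60) + (-2) = 6058; answer 6058
Part II: R1 = 6058; d = 6058; squarings mod 1699: 1601^1=1601, 1601^2=1109, 1601^4=1504, 1601^8=647, 1601^16=655, 1601^32=877, 1601^64=1181, 1601^128=1581, 1601^256=332, 1601^512=1488, 1601^1024=347, 1601^2048=1479, 1601^4096=828; 1601^6058 = 1601^2 * 1601^8 * 1601^32 * 1601^128 * 1601^256 * 1601^512 * 1601^1024 * 1601^4096 = 1295 (mod 1699); answer 1295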